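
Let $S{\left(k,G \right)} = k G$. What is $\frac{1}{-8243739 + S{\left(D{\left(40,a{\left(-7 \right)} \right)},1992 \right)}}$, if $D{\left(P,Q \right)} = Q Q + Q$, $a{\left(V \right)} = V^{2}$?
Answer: $- \frac{1}{3363339} \approx -2.9732 \cdot 10^{-7}$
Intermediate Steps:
$D{\left(P,Q \right)} = Q + Q^{2}$ ($D{\left(P,Q \right)} = Q^{2} + Q = Q + Q^{2}$)
$S{\left(k,G \right)} = G k$
$\frac{1}{-8243739 + S{\left(D{\left(40,a{\left(-7 \right)} \right)},1992 \right)}} = \frac{1}{-8243739 + 1992 \left(-7\right)^{2} \left(1 + \left(-7\right)^{2}\right)} = \frac{1}{-8243739 + 1992 \cdot 49 \left(1 + 49\right)} = \frac{1}{-8243739 + 1992 \cdot 49 \cdot 50} = \frac{1}{-8243739 + 1992 \cdot 2450} = \frac{1}{-8243739 + 4880400} = \frac{1}{-3363339} = - \frac{1}{3363339}$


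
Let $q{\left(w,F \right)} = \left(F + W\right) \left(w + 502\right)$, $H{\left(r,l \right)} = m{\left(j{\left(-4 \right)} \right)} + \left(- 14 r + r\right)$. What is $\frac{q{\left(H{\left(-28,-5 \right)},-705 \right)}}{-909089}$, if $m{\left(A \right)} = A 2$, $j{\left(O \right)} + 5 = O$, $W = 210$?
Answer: $\frac{419760}{909089} \approx 0.46174$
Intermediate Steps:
$j{\left(O \right)} = -5 + O$
$m{\left(A \right)} = 2 A$
$H{\left(r,l \right)} = -18 - 13 r$ ($H{\left(r,l \right)} = 2 \left(-5 - 4\right) + \left(- 14 r + r\right) = 2 \left(-9\right) - 13 r = -18 - 13 r$)
$q{\left(w,F \right)} = \left(210 + F\right) \left(502 + w\right)$ ($q{\left(w,F \right)} = \left(F + 210\right) \left(w + 502\right) = \left(210 + F\right) \left(502 + w\right)$)
$\frac{q{\left(H{\left(-28,-5 \right)},-705 \right)}}{-909089} = \frac{105420 + 210 \left(-18 - -364\right) + 502 \left(-705\right) - 705 \left(-18 - -364\right)}{-909089} = \left(105420 + 210 \left(-18 + 364\right) - 353910 - 705 \left(-18 + 364\right)\right) \left(- \frac{1}{909089}\right) = \left(105420 + 210 \cdot 346 - 353910 - 243930\right) \left(- \frac{1}{909089}\right) = \left(105420 + 72660 - 353910 - 243930\right) \left(- \frac{1}{909089}\right) = \left(-419760\right) \left(- \frac{1}{909089}\right) = \frac{419760}{909089}$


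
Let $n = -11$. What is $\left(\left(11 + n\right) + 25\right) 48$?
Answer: $1200$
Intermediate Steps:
$\left(\left(11 + n\right) + 25\right) 48 = \left(\left(11 - 11\right) + 25\right) 48 = \left(0 + 25\right) 48 = 25 \cdot 48 = 1200$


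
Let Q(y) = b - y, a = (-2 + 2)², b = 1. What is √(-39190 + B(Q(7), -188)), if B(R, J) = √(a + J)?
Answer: √(-39190 + 2*I*√47) ≈ 0.0346 + 197.96*I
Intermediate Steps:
a = 0 (a = 0² = 0)
Q(y) = 1 - y
B(R, J) = √J (B(R, J) = √(0 + J) = √J)
√(-39190 + B(Q(7), -188)) = √(-39190 + √(-188)) = √(-39190 + 2*I*√47)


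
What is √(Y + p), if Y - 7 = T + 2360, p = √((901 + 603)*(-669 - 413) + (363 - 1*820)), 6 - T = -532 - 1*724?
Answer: √(3629 + 3*I*√180865) ≈ 61.138 + 10.434*I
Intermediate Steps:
T = 1262 (T = 6 - (-532 - 1*724) = 6 - (-532 - 724) = 6 - 1*(-1256) = 6 + 1256 = 1262)
p = 3*I*√180865 (p = √(1504*(-1082) + (363 - 820)) = √(-1627328 - 457) = √(-1627785) = 3*I*√180865 ≈ 1275.8*I)
Y = 3629 (Y = 7 + (1262 + 2360) = 7 + 3622 = 3629)
√(Y + p) = √(3629 + 3*I*√180865)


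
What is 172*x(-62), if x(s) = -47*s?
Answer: 501208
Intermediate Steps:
172*x(-62) = 172*(-47*(-62)) = 172*2914 = 501208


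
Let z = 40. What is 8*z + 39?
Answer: 359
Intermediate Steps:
8*z + 39 = 8*40 + 39 = 320 + 39 = 359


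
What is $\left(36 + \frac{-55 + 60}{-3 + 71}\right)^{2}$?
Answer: $\frac{6017209}{4624} \approx 1301.3$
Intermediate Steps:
$\left(36 + \frac{-55 + 60}{-3 + 71}\right)^{2} = \left(36 + \frac{5}{68}\right)^{2} = \left(\frac{2453}{68}\right)^{2} = \frac{6017209}{4624}$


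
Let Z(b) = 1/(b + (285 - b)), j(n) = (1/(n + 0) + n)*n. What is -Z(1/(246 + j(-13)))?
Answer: -1/285 ≈ -0.0035088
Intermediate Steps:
j(n) = n*(n + 1/n) (j(n) = (1/n + n)*n = (n + 1/n)*n = n*(n + 1/n))
Z(b) = 1/285
-Z(1/(246 + j(-13))) = -1*1/285 = -1/285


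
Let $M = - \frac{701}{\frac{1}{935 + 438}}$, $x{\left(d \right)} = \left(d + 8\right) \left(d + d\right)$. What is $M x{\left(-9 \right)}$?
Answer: $-17324514$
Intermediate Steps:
$x{\left(d \right)} = 2 d \left(8 + d\right)$ ($x{\left(d \right)} = \left(8 + d\right) 2 d = 2 d \left(8 + d\right)$)
$M = -962473$ ($M = - \frac{701}{\frac{1}{1373}} = - 701 \frac{1}{\frac{1}{1373}} = \left(-701\right) 1373 = -962473$)
$M x{\left(-9 \right)} = - 962473 \cdot 2 \left(-9\right) \left(8 - 9\right) = - 962473 \cdot 2 \left(-9\right) \left(-1\right) = \left(-962473\right) 18 = -17324514$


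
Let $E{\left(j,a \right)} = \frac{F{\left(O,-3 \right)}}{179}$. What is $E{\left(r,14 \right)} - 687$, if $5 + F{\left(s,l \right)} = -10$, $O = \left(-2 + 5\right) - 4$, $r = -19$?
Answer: $- \frac{122988}{179} \approx -687.08$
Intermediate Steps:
$O = -1$ ($O = 3 - 4 = -1$)
$F{\left(s,l \right)} = -15$ ($F{\left(s,l \right)} = -5 - 10 = -15$)
$E{\left(j,a \right)} = - \frac{15}{179}$
$E{\left(r,14 \right)} - 687 = - \frac{15}{179} - 687 = - \frac{122988}{179}$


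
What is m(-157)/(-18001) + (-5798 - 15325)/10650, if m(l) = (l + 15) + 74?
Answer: -126503641/63903550 ≈ -1.9796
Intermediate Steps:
m(l) = 89 + l (m(l) = (15 + l) + 74 = 89 + l)
m(-157)/(-18001) + (-5798 - 15325)/10650 = (89 - 157)/(-18001) + (-5798 - 15325)/10650 = -68*(-1/18001) - 21123*1/10650 = 68/18001 - 7041/3550 = -126503641/63903550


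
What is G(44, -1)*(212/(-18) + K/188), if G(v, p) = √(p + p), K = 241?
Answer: -17759*I*√2/1692 ≈ -14.843*I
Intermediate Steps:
G(v, p) = √2*√p (G(v, p) = √(2*p) = √2*√p)
G(44, -1)*(212/(-18) + K/188) = (√2*√(-1))*(212/(-18) + 241/188) = (√2*I)*(212*(-1/18) + 241*(1/188)) = (I*√2)*(-106/9 + 241/188) = (I*√2)*(-17759/1692) = -17759*I*√2/1692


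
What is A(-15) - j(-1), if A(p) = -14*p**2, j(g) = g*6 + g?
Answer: -3143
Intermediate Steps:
j(g) = 7*g (j(g) = 6*g + g = 7*g)
A(-15) - j(-1) = -14*(-15)**2 - 7*(-1) = -14*225 - 1*(-7) = -3150 + 7 = -3143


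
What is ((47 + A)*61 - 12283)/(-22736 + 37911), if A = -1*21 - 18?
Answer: -2359/3035 ≈ -0.77727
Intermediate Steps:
A = -39 (A = -21 - 18 = -39)
((47 + A)*61 - 12283)/(-22736 + 37911) = ((47 - 39)*61 - 12283)/(-22736 + 37911) = (8*61 - 12283)/15175 = (488 - 12283)*(1/15175) = -11795*1/15175 = -2359/3035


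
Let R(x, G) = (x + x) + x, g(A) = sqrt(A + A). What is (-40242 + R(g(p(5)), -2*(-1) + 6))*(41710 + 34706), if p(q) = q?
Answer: -3075132672 + 229248*sqrt(10) ≈ -3.0744e+9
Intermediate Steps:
g(A) = sqrt(2)*sqrt(A) (g(A) = sqrt(2*A) = sqrt(2)*sqrt(A))
R(x, G) = 3*x (R(x, G) = 2*x + x = 3*x)
(-40242 + R(g(p(5)), -2*(-1) + 6))*(41710 + 34706) = (-40242 + 3*(sqrt(2)*sqrt(5)))*(41710 + 34706) = (-40242 + 3*sqrt(10))*76416 = -3075132672 + 229248*sqrt(10)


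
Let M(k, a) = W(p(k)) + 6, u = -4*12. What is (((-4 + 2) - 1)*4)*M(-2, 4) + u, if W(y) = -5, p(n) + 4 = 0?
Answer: -60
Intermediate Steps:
p(n) = -4 (p(n) = -4 + 0 = -4)
u = -48
M(k, a) = 1 (M(k, a) = -5 + 6 = 1)
(((-4 + 2) - 1)*4)*M(-2, 4) + u = (((-4 + 2) - 1)*4)*1 - 48 = ((-2 - 1)*4)*1 - 48 = -3*4*1 - 48 = -12*1 - 48 = -12 - 48 = -60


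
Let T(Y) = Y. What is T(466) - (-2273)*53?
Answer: 120935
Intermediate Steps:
T(466) - (-2273)*53 = 466 - (-2273)*53 = 466 - 1*(-120469) = 466 + 120469 = 120935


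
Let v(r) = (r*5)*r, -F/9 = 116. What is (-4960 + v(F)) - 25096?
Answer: 5419624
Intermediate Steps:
F = -1044 (F = -9*116 = -1044)
v(r) = 5*r² (v(r) = (5*r)*r = 5*r²)
(-4960 + v(F)) - 25096 = (-4960 + 5*(-1044)²) - 25096 = (-4960 + 5*1089936) - 25096 = (-4960 + 5449680) - 25096 = 5444720 - 25096 = 5419624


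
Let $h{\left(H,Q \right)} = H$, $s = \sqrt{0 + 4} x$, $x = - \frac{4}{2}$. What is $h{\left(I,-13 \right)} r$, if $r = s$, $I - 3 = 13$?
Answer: $-64$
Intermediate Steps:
$x = -2$ ($x = \left(-4\right) \frac{1}{2} = -2$)
$s = -4$ ($s = \sqrt{0 + 4} \left(-2\right) = \sqrt{4} \left(-2\right) = 2 \left(-2\right) = -4$)
$I = 16$ ($I = 3 + 13 = 16$)
$r = -4$
$h{\left(I,-13 \right)} r = 16 \left(-4\right) = -64$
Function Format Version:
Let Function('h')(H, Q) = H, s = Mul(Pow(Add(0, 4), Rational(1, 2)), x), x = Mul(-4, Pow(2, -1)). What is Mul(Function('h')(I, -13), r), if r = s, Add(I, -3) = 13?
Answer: -64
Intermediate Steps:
x = -2 (x = Mul(-4, Rational(1, 2)) = -2)
s = -4 (s = Mul(Pow(Add(0, 4), Rational(1, 2)), -2) = Mul(Pow(4, Rational(1, 2)), -2) = Mul(2, -2) = -4)
I = 16 (I = Add(3, 13) = 16)
r = -4
Mul(Function('h')(I, -13), r) = Mul(16, -4) = -64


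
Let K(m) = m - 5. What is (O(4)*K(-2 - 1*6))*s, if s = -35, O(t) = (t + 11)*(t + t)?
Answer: 54600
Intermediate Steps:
O(t) = 2*t*(11 + t) (O(t) = (11 + t)*(2*t) = 2*t*(11 + t))
K(m) = -5 + m
(O(4)*K(-2 - 1*6))*s = ((2*4*(11 + 4))*(-5 + (-2 - 1*6)))*(-35) = ((2*4*15)*(-5 + (-2 - 6)))*(-35) = (120*(-5 - 8))*(-35) = (120*(-13))*(-35) = -1560*(-35) = 54600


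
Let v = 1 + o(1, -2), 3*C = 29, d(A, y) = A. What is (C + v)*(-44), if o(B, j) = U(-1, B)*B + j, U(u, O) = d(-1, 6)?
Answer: -1012/3 ≈ -337.33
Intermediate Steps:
U(u, O) = -1
C = 29/3 (C = (⅓)*29 = 29/3 ≈ 9.6667)
o(B, j) = j - B (o(B, j) = -B + j = j - B)
v = -2 (v = 1 + (-2 - 1*1) = 1 + (-2 - 1) = 1 - 3 = -2)
(C + v)*(-44) = (29/3 - 2)*(-44) = (23/3)*(-44) = -1012/3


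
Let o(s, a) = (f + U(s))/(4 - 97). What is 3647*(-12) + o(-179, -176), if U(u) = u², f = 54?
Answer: -4102147/93 ≈ -44109.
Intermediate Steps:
o(s, a) = -18/31 - s²/93 (o(s, a) = (54 + s²)/(4 - 97) = (54 + s²)/(-93) = (54 + s²)*(-1/93) = -18/31 - s²/93)
3647*(-12) + o(-179, -176) = 3647*(-12) + (-18/31 - 1/93*(-179)²) = -43764 + (-18/31 - 1/93*32041) = -43764 + (-18/31 - 32041/93) = -43764 - 32095/93 = -4102147/93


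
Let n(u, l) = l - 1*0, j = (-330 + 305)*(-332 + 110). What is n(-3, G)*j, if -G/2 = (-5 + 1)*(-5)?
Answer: -222000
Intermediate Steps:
j = 5550 (j = -25*(-222) = 5550)
G = -40 (G = -2*(-5 + 1)*(-5) = -(-8)*(-5) = -2*20 = -40)
n(u, l) = l (n(u, l) = l + 0 = l)
n(-3, G)*j = -40*5550 = -222000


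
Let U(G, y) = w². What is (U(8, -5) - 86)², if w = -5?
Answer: 3721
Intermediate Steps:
U(G, y) = 25 (U(G, y) = (-5)² = 25)
(U(8, -5) - 86)² = (25 - 86)² = (-61)² = 3721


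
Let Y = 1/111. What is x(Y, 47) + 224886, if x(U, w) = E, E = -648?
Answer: 224238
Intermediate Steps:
Y = 1/111 ≈ 0.0090090
x(U, w) = -648
x(Y, 47) + 224886 = -648 + 224886 = 224238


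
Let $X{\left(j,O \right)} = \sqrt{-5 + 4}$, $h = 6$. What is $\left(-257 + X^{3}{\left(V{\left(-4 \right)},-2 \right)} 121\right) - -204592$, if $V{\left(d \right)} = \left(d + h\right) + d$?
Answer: $204335 - 121 i \approx 2.0434 \cdot 10^{5} - 121.0 i$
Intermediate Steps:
$V{\left(d \right)} = 6 + 2 d$ ($V{\left(d \right)} = \left(d + 6\right) + d = \left(6 + d\right) + d = 6 + 2 d$)
$X{\left(j,O \right)} = i$ ($X{\left(j,O \right)} = \sqrt{-1} = i$)
$\left(-257 + X^{3}{\left(V{\left(-4 \right)},-2 \right)} 121\right) - -204592 = \left(-257 + i^{3} \cdot 121\right) - -204592 = \left(-257 + - i 121\right) + 204592 = \left(-257 - 121 i\right) + 204592 = 204335 - 121 i$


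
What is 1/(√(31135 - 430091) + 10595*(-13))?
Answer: -137735/18971329181 - 2*I*√99739/18971329181 ≈ -7.2602e-6 - 3.3294e-8*I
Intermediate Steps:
1/(√(31135 - 430091) + 10595*(-13)) = 1/(√(-398956) - 137735) = 1/(2*I*√99739 - 137735) = 1/(-137735 + 2*I*√99739)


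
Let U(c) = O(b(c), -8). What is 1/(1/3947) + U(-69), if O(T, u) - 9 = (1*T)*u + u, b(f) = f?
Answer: 4500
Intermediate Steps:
O(T, u) = 9 + u + T*u (O(T, u) = 9 + ((1*T)*u + u) = 9 + (T*u + u) = 9 + (u + T*u) = 9 + u + T*u)
U(c) = 1 - 8*c (U(c) = 9 - 8 + c*(-8) = 9 - 8 - 8*c = 1 - 8*c)
1/(1/3947) + U(-69) = 1/(1/3947) + (1 - 8*(-69)) = 1/(1/3947) + (1 + 552) = 3947 + 553 = 4500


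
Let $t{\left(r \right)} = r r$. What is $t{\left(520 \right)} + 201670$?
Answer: $472070$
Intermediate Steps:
$t{\left(r \right)} = r^{2}$
$t{\left(520 \right)} + 201670 = 520^{2} + 201670 = 270400 + 201670 = 472070$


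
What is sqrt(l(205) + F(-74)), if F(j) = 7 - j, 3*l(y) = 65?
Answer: 2*sqrt(231)/3 ≈ 10.132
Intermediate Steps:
l(y) = 65/3 (l(y) = (1/3)*65 = 65/3)
sqrt(l(205) + F(-74)) = sqrt(65/3 + (7 - 1*(-74))) = sqrt(65/3 + (7 + 74)) = sqrt(65/3 + 81) = sqrt(308/3) = 2*sqrt(231)/3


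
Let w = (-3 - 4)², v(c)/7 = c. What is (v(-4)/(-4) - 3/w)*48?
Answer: 16320/49 ≈ 333.06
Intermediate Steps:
v(c) = 7*c
w = 49 (w = (-7)² = 49)
(v(-4)/(-4) - 3/w)*48 = ((7*(-4))/(-4) - 3/49)*48 = (-28*(-¼) - 3*1/49)*48 = (7 - 3/49)*48 = (340/49)*48 = 16320/49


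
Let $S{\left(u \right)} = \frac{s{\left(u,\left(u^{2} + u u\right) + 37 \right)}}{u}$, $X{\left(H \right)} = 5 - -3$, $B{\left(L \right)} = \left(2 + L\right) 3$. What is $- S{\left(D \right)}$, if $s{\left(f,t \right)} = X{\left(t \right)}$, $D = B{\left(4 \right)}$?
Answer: $- \frac{4}{9} \approx -0.44444$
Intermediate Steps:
$B{\left(L \right)} = 6 + 3 L$
$X{\left(H \right)} = 8$ ($X{\left(H \right)} = 5 + 3 = 8$)
$D = 18$ ($D = 6 + 3 \cdot 4 = 6 + 12 = 18$)
$s{\left(f,t \right)} = 8$
$S{\left(u \right)} = \frac{8}{u}$
$- S{\left(D \right)} = - \frac{8}{18} = \left(-1\right) \frac{4}{9} = - \frac{4}{9}$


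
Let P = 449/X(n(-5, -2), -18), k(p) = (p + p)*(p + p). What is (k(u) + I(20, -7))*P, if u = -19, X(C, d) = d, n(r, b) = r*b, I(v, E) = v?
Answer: -109556/3 ≈ -36519.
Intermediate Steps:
n(r, b) = b*r
k(p) = 4*p² (k(p) = (2*p)*(2*p) = 4*p²)
P = -449/18 (P = 449/(-18) = 449*(-1/18) = -449/18 ≈ -24.944)
(k(u) + I(20, -7))*P = (4*(-19)² + 20)*(-449/18) = (4*361 + 20)*(-449/18) = (1444 + 20)*(-449/18) = 1464*(-449/18) = -109556/3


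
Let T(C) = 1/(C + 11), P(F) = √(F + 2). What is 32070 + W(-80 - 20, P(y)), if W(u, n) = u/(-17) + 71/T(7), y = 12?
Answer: 567016/17 ≈ 33354.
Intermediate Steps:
P(F) = √(2 + F)
T(C) = 1/(11 + C)
W(u, n) = 1278 - u/17 (W(u, n) = u/(-17) + 71/(1/(11 + 7)) = u*(-1/17) + 71/(1/18) = -u/17 + 71/(1/18) = -u/17 + 71*18 = -u/17 + 1278 = 1278 - u/17)
32070 + W(-80 - 20, P(y)) = 32070 + (1278 - (-80 - 20)/17) = 32070 + (1278 - 1/17*(-100)) = 32070 + (1278 + 100/17) = 32070 + 21826/17 = 567016/17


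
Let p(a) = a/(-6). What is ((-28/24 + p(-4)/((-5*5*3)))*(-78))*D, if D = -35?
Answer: -48139/15 ≈ -3209.3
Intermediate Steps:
p(a) = -a/6 (p(a) = a*(-1/6) = -a/6)
((-28/24 + p(-4)/((-5*5*3)))*(-78))*D = ((-28/24 + (-1/6*(-4))/((-5*5*3)))*(-78))*(-35) = ((-28*1/24 + 2/(3*((-25*3))))*(-78))*(-35) = ((-7/6 + (2/3)/(-75))*(-78))*(-35) = ((-7/6 + (2/3)*(-1/75))*(-78))*(-35) = ((-7/6 - 2/225)*(-78))*(-35) = -529/450*(-78)*(-35) = (6877/75)*(-35) = -48139/15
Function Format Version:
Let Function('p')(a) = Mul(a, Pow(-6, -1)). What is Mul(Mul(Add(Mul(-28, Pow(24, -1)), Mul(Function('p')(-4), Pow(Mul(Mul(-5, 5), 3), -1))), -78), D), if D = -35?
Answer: Rational(-48139, 15) ≈ -3209.3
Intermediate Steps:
Function('p')(a) = Mul(Rational(-1, 6), a) (Function('p')(a) = Mul(a, Rational(-1, 6)) = Mul(Rational(-1, 6), a))
Mul(Mul(Add(Mul(-28, Pow(24, -1)), Mul(Function('p')(-4), Pow(Mul(Mul(-5, 5), 3), -1))), -78), D) = Mul(Mul(Add(Mul(-28, Pow(24, -1)), Mul(Mul(Rational(-1, 6), -4), Pow(Mul(Mul(-5, 5), 3), -1))), -78), -35) = Mul(Mul(Add(Mul(-28, Rational(1, 24)), Mul(Rational(2, 3), Pow(Mul(-25, 3), -1))), -78), -35) = Mul(Mul(Add(Rational(-7, 6), Mul(Rational(2, 3), Pow(-75, -1))), -78), -35) = Mul(Mul(Add(Rational(-7, 6), Mul(Rational(2, 3), Rational(-1, 75))), -78), -35) = Mul(Mul(Add(Rational(-7, 6), Rational(-2, 225)), -78), -35) = Mul(Mul(Rational(-529, 450), -78), -35) = Mul(Rational(6877, 75), -35) = Rational(-48139, 15)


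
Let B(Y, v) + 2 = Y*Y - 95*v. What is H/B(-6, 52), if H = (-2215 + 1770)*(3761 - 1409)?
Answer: 523320/2453 ≈ 213.34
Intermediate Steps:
B(Y, v) = -2 + Y**2 - 95*v (B(Y, v) = -2 + (Y*Y - 95*v) = -2 + (Y**2 - 95*v) = -2 + Y**2 - 95*v)
H = -1046640 (H = -445*2352 = -1046640)
H/B(-6, 52) = -1046640/(-2 + (-6)**2 - 95*52) = -1046640/(-2 + 36 - 4940) = -1046640/(-4906) = -1046640*(-1/4906) = 523320/2453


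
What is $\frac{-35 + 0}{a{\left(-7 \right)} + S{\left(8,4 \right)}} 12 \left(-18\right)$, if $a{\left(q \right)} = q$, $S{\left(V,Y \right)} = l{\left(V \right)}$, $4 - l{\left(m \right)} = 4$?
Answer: $-1080$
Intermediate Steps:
$l{\left(m \right)} = 0$ ($l{\left(m \right)} = 4 - 4 = 0$)
$S{\left(V,Y \right)} = 0$
$\frac{-35 + 0}{a{\left(-7 \right)} + S{\left(8,4 \right)}} 12 \left(-18\right) = \frac{-35 + 0}{-7 + 0} \cdot 12 \left(-18\right) = - \frac{35}{-7} \cdot 12 \left(-18\right) = \left(-35\right) \left(- \frac{1}{7}\right) 12 \left(-18\right) = 5 \cdot 12 \left(-18\right) = 60 \left(-18\right) = -1080$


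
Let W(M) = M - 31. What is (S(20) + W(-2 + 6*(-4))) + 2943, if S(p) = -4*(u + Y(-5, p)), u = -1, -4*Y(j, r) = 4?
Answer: 2894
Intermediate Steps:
Y(j, r) = -1 (Y(j, r) = -¼*4 = -1)
S(p) = 8 (S(p) = -4*(-1 - 1) = -4*(-2) = 8)
W(M) = -31 + M
(S(20) + W(-2 + 6*(-4))) + 2943 = (8 + (-31 + (-2 + 6*(-4)))) + 2943 = (8 + (-31 + (-2 - 24))) + 2943 = (8 + (-31 - 26)) + 2943 = (8 - 57) + 2943 = -49 + 2943 = 2894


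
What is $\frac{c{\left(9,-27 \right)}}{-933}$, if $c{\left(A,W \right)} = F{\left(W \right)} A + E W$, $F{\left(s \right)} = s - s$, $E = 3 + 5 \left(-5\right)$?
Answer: $- \frac{198}{311} \approx -0.63666$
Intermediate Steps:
$E = -22$ ($E = 3 - 25 = -22$)
$F{\left(s \right)} = 0$
$c{\left(A,W \right)} = - 22 W$ ($c{\left(A,W \right)} = 0 A - 22 W = 0 - 22 W = - 22 W$)
$\frac{c{\left(9,-27 \right)}}{-933} = \frac{\left(-22\right) \left(-27\right)}{-933} = 594 \left(- \frac{1}{933}\right) = - \frac{198}{311}$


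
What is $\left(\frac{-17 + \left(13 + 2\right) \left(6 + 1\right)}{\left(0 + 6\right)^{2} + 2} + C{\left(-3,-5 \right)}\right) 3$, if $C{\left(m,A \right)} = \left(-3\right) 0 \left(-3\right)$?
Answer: $\frac{132}{19} \approx 6.9474$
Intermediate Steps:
$C{\left(m,A \right)} = 0$ ($C{\left(m,A \right)} = 0 \left(-3\right) = 0$)
$\left(\frac{-17 + \left(13 + 2\right) \left(6 + 1\right)}{\left(0 + 6\right)^{2} + 2} + C{\left(-3,-5 \right)}\right) 3 = \left(\frac{-17 + \left(13 + 2\right) \left(6 + 1\right)}{\left(0 + 6\right)^{2} + 2} + 0\right) 3 = \left(\frac{-17 + 15 \cdot 7}{6^{2} + 2} + 0\right) 3 = \left(\frac{-17 + 105}{36 + 2} + 0\right) 3 = \left(\frac{88}{38} + 0\right) 3 = \left(88 \cdot \frac{1}{38} + 0\right) 3 = \left(\frac{44}{19} + 0\right) 3 = \frac{44}{19} \cdot 3 = \frac{132}{19}$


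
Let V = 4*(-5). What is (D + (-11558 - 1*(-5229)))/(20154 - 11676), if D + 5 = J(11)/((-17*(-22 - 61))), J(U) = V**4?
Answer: -1462879/1993743 ≈ -0.73374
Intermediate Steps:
V = -20
J(U) = 160000 (J(U) = (-20)**4 = 160000)
D = 152945/1411 (D = -5 + 160000/((-17*(-22 - 61))) = -5 + 160000/((-17*(-83))) = -5 + 160000/1411 = 152945/1411 ≈ 108.39)
(D + (-11558 - 1*(-5229)))/(20154 - 11676) = (152945/1411 + (-11558 - 1*(-5229)))/(20154 - 11676) = (152945/1411 + (-11558 + 5229))/8478 = (152945/1411 - 6329)*(1/8478) = -8777274/1411*1/8478 = -1462879/1993743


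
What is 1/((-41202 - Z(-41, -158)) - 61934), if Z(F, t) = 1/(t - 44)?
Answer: -202/20833471 ≈ -9.6959e-6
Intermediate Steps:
Z(F, t) = 1/(-44 + t)
1/((-41202 - Z(-41, -158)) - 61934) = 1/((-41202 - 1/(-44 - 158)) - 61934) = 1/((-41202 - 1/(-202)) - 61934) = 1/((-41202 - 1*(-1/202)) - 61934) = 1/((-41202 + 1/202) - 61934) = 1/(-8322803/202 - 61934) = 1/(-20833471/202) = -202/20833471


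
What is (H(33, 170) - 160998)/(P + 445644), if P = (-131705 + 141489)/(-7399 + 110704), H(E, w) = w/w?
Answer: -16631795085/46037263204 ≈ -0.36127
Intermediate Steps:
H(E, w) = 1
P = 9784/103305 ≈ 0.094710
(H(33, 170) - 160998)/(P + 445644) = (1 - 160998)/(9784/103305 + 445644) = -160997/46037263204/103305 = -160997*103305/46037263204 = -16631795085/46037263204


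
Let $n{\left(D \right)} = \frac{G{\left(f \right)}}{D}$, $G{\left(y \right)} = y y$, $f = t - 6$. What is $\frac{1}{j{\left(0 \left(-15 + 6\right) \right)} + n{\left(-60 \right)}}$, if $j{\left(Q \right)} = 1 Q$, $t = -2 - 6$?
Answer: $- \frac{15}{49} \approx -0.30612$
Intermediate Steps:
$t = -8$ ($t = -2 - 6 = -8$)
$f = -14$ ($f = -8 - 6 = -14$)
$G{\left(y \right)} = y^{2}$
$n{\left(D \right)} = \frac{196}{D}$ ($n{\left(D \right)} = \frac{\left(-14\right)^{2}}{D} = \frac{196}{D}$)
$j{\left(Q \right)} = Q$
$\frac{1}{j{\left(0 \left(-15 + 6\right) \right)} + n{\left(-60 \right)}} = \frac{1}{0 \left(-15 + 6\right) + \frac{196}{-60}} = \frac{1}{0 \left(-9\right) + 196 \left(- \frac{1}{60}\right)} = \frac{1}{0 - \frac{49}{15}} = \frac{1}{- \frac{49}{15}} = - \frac{15}{49}$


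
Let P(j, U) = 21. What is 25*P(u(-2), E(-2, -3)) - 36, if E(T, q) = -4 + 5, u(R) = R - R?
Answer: 489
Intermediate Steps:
u(R) = 0
E(T, q) = 1
25*P(u(-2), E(-2, -3)) - 36 = 25*21 - 36 = 525 - 36 = 489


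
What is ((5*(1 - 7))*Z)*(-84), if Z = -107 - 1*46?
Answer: -385560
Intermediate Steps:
Z = -153 (Z = -107 - 46 = -153)
((5*(1 - 7))*Z)*(-84) = ((5*(1 - 7))*(-153))*(-84) = ((5*(-6))*(-153))*(-84) = -30*(-153)*(-84) = 4590*(-84) = -385560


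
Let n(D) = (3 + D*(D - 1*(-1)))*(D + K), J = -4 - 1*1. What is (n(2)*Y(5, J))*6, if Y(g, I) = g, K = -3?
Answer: -270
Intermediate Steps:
J = -5 (J = -4 - 1 = -5)
n(D) = (-3 + D)*(3 + D*(1 + D)) (n(D) = (3 + D*(D - 1*(-1)))*(D - 3) = (3 + D*(D + 1))*(-3 + D) = (3 + D*(1 + D))*(-3 + D) = (-3 + D)*(3 + D*(1 + D)))
(n(2)*Y(5, J))*6 = ((-9 + 2³ - 2*2²)*5)*6 = ((-9 + 8 - 2*4)*5)*6 = ((-9 + 8 - 8)*5)*6 = -9*5*6 = -45*6 = -270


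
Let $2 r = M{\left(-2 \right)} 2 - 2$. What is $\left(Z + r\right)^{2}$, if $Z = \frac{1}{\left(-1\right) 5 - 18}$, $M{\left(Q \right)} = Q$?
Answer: $\frac{4900}{529} \approx 9.2628$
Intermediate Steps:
$r = -3$ ($r = \frac{\left(-2\right) 2 - 2}{2} = \frac{-4 + \left(-3 + 1\right)}{2} = \frac{-4 - 2}{2} = \frac{1}{2} \left(-6\right) = -3$)
$Z = - \frac{1}{23}$ ($Z = \frac{1}{-5 - 18} = \frac{1}{-23} = - \frac{1}{23} \approx -0.043478$)
$\left(Z + r\right)^{2} = \left(- \frac{1}{23} - 3\right)^{2} = \left(- \frac{70}{23}\right)^{2} = \frac{4900}{529}$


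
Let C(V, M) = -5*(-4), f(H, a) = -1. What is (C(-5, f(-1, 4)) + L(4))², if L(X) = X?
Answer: 576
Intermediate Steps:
C(V, M) = 20
(C(-5, f(-1, 4)) + L(4))² = (20 + 4)² = 24² = 576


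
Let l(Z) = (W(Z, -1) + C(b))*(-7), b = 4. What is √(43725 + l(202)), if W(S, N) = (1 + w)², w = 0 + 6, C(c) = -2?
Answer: 2*√10849 ≈ 208.32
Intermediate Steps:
w = 6
W(S, N) = 49 (W(S, N) = (1 + 6)² = 7² = 49)
l(Z) = -329 (l(Z) = (49 - 2)*(-7) = 47*(-7) = -329)
√(43725 + l(202)) = √(43725 - 329) = √43396 = 2*√10849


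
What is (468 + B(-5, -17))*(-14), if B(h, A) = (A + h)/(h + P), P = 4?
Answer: -6860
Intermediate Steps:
B(h, A) = (A + h)/(4 + h) (B(h, A) = (A + h)/(h + 4) = (A + h)/(4 + h))
(468 + B(-5, -17))*(-14) = (468 + (-17 - 5)/(4 - 5))*(-14) = (468 - 22/(-1))*(-14) = (468 - 1*(-22))*(-14) = (468 + 22)*(-14) = 490*(-14) = -6860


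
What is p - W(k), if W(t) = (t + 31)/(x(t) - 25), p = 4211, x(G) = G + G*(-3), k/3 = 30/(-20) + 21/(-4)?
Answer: 261039/62 ≈ 4210.3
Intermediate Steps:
k = -81/4 (k = 3*(30/(-20) + 21/(-4)) = 3*(30*(-1/20) + 21*(-1/4)) = 3*(-3/2 - 21/4) = 3*(-27/4) = -81/4 ≈ -20.250)
x(G) = -2*G (x(G) = G - 3*G = -2*G)
W(t) = (31 + t)/(-25 - 2*t) (W(t) = (t + 31)/(-2*t - 25) = (31 + t)/(-25 - 2*t))
p - W(k) = 4211 - (-31 - 1*(-81/4))/(25 + 2*(-81/4)) = 4211 - (-31 + 81/4)/(25 - 81/2) = 4211 - (-43)/((-31/2)*4) = 4211 - (-2)*(-43)/(31*4) = 4211 - 1*43/62 = 4211 - 43/62 = 261039/62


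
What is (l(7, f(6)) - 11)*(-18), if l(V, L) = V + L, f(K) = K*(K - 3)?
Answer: -252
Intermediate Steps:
f(K) = K*(-3 + K)
l(V, L) = L + V
(l(7, f(6)) - 11)*(-18) = ((6*(-3 + 6) + 7) - 11)*(-18) = ((6*3 + 7) - 11)*(-18) = ((18 + 7) - 11)*(-18) = (25 - 11)*(-18) = 14*(-18) = -252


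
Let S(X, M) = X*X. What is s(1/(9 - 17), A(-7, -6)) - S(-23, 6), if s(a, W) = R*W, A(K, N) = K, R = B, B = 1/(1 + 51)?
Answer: -27515/52 ≈ -529.13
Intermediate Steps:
S(X, M) = X**2
B = 1/52 ≈ 0.019231
R = 1/52 ≈ 0.019231
s(a, W) = W/52
s(1/(9 - 17), A(-7, -6)) - S(-23, 6) = (1/52)*(-7) - 1*(-23)**2 = -7/52 - 1*529 = -7/52 - 529 = -27515/52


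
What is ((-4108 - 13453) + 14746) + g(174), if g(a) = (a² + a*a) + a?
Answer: 57911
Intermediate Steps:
g(a) = a + 2*a² (g(a) = (a² + a²) + a = 2*a² + a = a + 2*a²)
((-4108 - 13453) + 14746) + g(174) = ((-4108 - 13453) + 14746) + 174*(1 + 2*174) = (-17561 + 14746) + 174*(1 + 348) = -2815 + 174*349 = -2815 + 60726 = 57911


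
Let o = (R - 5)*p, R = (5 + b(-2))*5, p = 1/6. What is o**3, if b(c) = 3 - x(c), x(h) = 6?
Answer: 125/216 ≈ 0.57870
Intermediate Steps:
b(c) = -3 (b(c) = 3 - 1*6 = 3 - 6 = -3)
p = 1/6 ≈ 0.16667
R = 10 (R = (5 - 3)*5 = 2*5 = 10)
o = 5/6 (o = (10 - 5)*(1/6) = 5*(1/6) = 5/6 ≈ 0.83333)
o**3 = (5/6)**3 = 125/216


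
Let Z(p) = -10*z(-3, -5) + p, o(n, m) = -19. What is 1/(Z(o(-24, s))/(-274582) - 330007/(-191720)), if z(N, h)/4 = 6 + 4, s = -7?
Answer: 26321430520/45347156377 ≈ 0.58044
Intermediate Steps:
z(N, h) = 40 (z(N, h) = 4*(6 + 4) = 4*10 = 40)
Z(p) = -400 + p (Z(p) = -10*40 + p = -400 + p)
1/(Z(o(-24, s))/(-274582) - 330007/(-191720)) = 1/((-400 - 19)/(-274582) - 330007/(-191720)) = 1/(-419*(-1/274582) - 330007*(-1/191720)) = 1/(419/274582 + 330007/191720) = 1/(45347156377/26321430520) = 26321430520/45347156377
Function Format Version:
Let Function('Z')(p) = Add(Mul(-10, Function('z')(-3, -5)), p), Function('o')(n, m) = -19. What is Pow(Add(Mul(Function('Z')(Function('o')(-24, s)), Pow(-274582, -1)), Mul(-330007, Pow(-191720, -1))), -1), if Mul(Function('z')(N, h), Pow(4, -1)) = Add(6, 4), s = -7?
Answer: Rational(26321430520, 45347156377) ≈ 0.58044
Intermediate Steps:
Function('z')(N, h) = 40 (Function('z')(N, h) = Mul(4, Add(6, 4)) = Mul(4, 10) = 40)
Function('Z')(p) = Add(-400, p) (Function('Z')(p) = Add(Mul(-10, 40), p) = Add(-400, p))
Pow(Add(Mul(Function('Z')(Function('o')(-24, s)), Pow(-274582, -1)), Mul(-330007, Pow(-191720, -1))), -1) = Pow(Add(Mul(Add(-400, -19), Pow(-274582, -1)), Mul(-330007, Pow(-191720, -1))), -1) = Pow(Add(Mul(-419, Rational(-1, 274582)), Mul(-330007, Rational(-1, 191720))), -1) = Pow(Add(Rational(419, 274582), Rational(330007, 191720)), -1) = Pow(Rational(45347156377, 26321430520), -1) = Rational(26321430520, 45347156377)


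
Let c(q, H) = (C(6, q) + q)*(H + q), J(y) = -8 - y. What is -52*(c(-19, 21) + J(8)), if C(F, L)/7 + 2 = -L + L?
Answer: 4264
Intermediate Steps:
C(F, L) = -14 (C(F, L) = -14 + 7*(-L + L) = -14 + 7*0 = -14 + 0 = -14)
c(q, H) = (-14 + q)*(H + q)
-52*(c(-19, 21) + J(8)) = -52*(((-19)² - 14*21 - 14*(-19) + 21*(-19)) + (-8 - 1*8)) = -52*((361 - 294 + 266 - 399) + (-8 - 8)) = -52*(-66 - 16) = -52*(-82) = 4264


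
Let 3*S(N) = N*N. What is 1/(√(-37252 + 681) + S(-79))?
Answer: 18723/39279220 - 9*I*√36571/39279220 ≈ 0.00047666 - 4.3818e-5*I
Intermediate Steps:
S(N) = N²/3 (S(N) = (N*N)/3 = N²/3)
1/(√(-37252 + 681) + S(-79)) = 1/(√(-37252 + 681) + (⅓)*(-79)²) = 1/(√(-36571) + (⅓)*6241) = 1/(I*√36571 + 6241/3) = 1/(6241/3 + I*√36571)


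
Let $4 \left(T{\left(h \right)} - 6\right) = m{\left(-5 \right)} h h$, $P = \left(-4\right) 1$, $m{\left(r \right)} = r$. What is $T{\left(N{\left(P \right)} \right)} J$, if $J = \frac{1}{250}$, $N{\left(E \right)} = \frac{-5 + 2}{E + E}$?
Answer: $\frac{1491}{64000} \approx 0.023297$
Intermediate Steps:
$P = -4$
$N{\left(E \right)} = - \frac{3}{2 E}$
$J = \frac{1}{250} \approx 0.004$
$T{\left(h \right)} = 6 - \frac{5 h^{2}}{4}$ ($T{\left(h \right)} = 6 + \frac{- 5 h h}{4} = 6 + \frac{\left(-5\right) h^{2}}{4} = 6 - \frac{5 h^{2}}{4}$)
$T{\left(N{\left(P \right)} \right)} J = \left(6 - \frac{5 \left(- \frac{3}{2 \left(-4\right)}\right)^{2}}{4}\right) \frac{1}{250} = \left(6 - \frac{5 \left(\left(- \frac{3}{2}\right) \left(- \frac{1}{4}\right)\right)^{2}}{4}\right) \frac{1}{250} = \left(6 - \frac{5 \left(\frac{3}{8}\right)^{2}}{4}\right) \frac{1}{250} = \left(6 - \frac{45}{256}\right) \frac{1}{250} = \frac{1491}{256} \cdot \frac{1}{250} = \frac{1491}{64000}$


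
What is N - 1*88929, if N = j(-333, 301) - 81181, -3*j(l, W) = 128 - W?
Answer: -510157/3 ≈ -1.7005e+5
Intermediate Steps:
j(l, W) = -128/3 + W/3 (j(l, W) = -(128 - W)/3 = -128/3 + W/3)
N = -243370/3 (N = (-128/3 + (⅓)*301) - 81181 = (-128/3 + 301/3) - 81181 = 173/3 - 81181 = -243370/3 ≈ -81123.)
N - 1*88929 = -243370/3 - 1*88929 = -243370/3 - 88929 = -510157/3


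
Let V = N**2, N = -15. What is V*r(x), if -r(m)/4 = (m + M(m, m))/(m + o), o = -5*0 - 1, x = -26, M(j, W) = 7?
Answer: -1900/3 ≈ -633.33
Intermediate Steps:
o = -1 (o = 0 - 1 = -1)
V = 225 (V = (-15)**2 = 225)
r(m) = -4*(7 + m)/(-1 + m) (r(m) = -4*(m + 7)/(m - 1) = -4*(7 + m)/(-1 + m))
V*r(x) = 225*(4*(-7 - 1*(-26))/(-1 - 26)) = 225*(4*(-7 + 26)/(-27)) = 225*(4*(-1/27)*19) = 225*(-76/27) = -1900/3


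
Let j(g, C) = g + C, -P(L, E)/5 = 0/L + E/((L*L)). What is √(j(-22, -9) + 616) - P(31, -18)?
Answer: -90/961 + 3*√65 ≈ 24.093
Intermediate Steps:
P(L, E) = -5*E/L² (P(L, E) = -5*(0/L + E/((L*L))) = -5*(0 + E/(L²)) = -5*(0 + E/L²) = -5*E/L²)
j(g, C) = C + g
√(j(-22, -9) + 616) - P(31, -18) = √((-9 - 22) + 616) - (-5)*(-18)/31² = √(-31 + 616) - (-5)*(-18)/961 = √585 - 1*90/961 = 3*√65 - 90/961 = -90/961 + 3*√65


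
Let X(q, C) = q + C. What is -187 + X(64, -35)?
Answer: -158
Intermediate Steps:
X(q, C) = C + q
-187 + X(64, -35) = -187 + (-35 + 64) = -187 + 29 = -158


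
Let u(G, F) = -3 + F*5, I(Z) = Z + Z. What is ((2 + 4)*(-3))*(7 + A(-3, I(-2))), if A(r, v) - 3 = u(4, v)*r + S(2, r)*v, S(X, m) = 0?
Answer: -1422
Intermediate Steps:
I(Z) = 2*Z
u(G, F) = -3 + 5*F
A(r, v) = 3 + r*(-3 + 5*v) (A(r, v) = 3 + ((-3 + 5*v)*r + 0*v) = 3 + (r*(-3 + 5*v) + 0) = 3 + r*(-3 + 5*v))
((2 + 4)*(-3))*(7 + A(-3, I(-2))) = ((2 + 4)*(-3))*(7 + (3 - 3*(-3 + 5*(2*(-2))))) = (6*(-3))*(7 + (3 - 3*(-3 + 5*(-4)))) = -18*(7 + (3 - 3*(-3 - 20))) = -18*(7 + (3 - 3*(-23))) = -18*(7 + (3 + 69)) = -18*(7 + 72) = -18*79 = -1422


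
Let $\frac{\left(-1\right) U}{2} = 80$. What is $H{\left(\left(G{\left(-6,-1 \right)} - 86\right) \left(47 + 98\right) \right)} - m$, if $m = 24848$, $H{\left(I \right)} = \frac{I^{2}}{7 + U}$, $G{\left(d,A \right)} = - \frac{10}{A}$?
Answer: $- \frac{125242144}{153} \approx -8.1858 \cdot 10^{5}$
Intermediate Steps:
$U = -160$ ($U = \left(-2\right) 80 = -160$)
$H{\left(I \right)} = - \frac{I^{2}}{153}$ ($H{\left(I \right)} = \frac{I^{2}}{7 - 160} = \frac{I^{2}}{-153} = - \frac{I^{2}}{153}$)
$H{\left(\left(G{\left(-6,-1 \right)} - 86\right) \left(47 + 98\right) \right)} - m = - \frac{\left(\left(- \frac{10}{-1} - 86\right) \left(47 + 98\right)\right)^{2}}{153} - 24848 = - \frac{\left(\left(\left(-10\right) \left(-1\right) - 86\right) 145\right)^{2}}{153} - 24848 = - \frac{\left(\left(10 - 86\right) 145\right)^{2}}{153} - 24848 = - \frac{\left(\left(-76\right) 145\right)^{2}}{153} - 24848 = - \frac{\left(-11020\right)^{2}}{153} - 24848 = \left(- \frac{1}{153}\right) 121440400 - 24848 = - \frac{121440400}{153} - 24848 = - \frac{125242144}{153}$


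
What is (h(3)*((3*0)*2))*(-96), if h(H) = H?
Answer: 0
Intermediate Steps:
(h(3)*((3*0)*2))*(-96) = (3*((3*0)*2))*(-96) = (3*(0*2))*(-96) = (3*0)*(-96) = 0*(-96) = 0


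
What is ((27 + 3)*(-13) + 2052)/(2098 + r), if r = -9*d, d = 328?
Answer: -831/427 ≈ -1.9461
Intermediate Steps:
r = -2952 (r = -9*328 = -2952)
((27 + 3)*(-13) + 2052)/(2098 + r) = ((27 + 3)*(-13) + 2052)/(2098 - 2952) = (30*(-13) + 2052)/(-854) = (-390 + 2052)*(-1/854) = 1662*(-1/854) = -831/427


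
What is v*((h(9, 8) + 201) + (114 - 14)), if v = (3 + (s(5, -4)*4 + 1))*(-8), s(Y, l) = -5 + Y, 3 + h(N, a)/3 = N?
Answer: -10208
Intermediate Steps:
h(N, a) = -9 + 3*N
v = -32 (v = (3 + ((-5 + 5)*4 + 1))*(-8) = (3 + (0*4 + 1))*(-8) = (3 + (0 + 1))*(-8) = (3 + 1)*(-8) = 4*(-8) = -32)
v*((h(9, 8) + 201) + (114 - 14)) = -32*(((-9 + 3*9) + 201) + (114 - 14)) = -32*(((-9 + 27) + 201) + 100) = -32*((18 + 201) + 100) = -32*(219 + 100) = -32*319 = -10208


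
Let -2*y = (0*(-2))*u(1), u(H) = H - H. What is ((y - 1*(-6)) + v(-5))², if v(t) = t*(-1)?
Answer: 121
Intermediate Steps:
u(H) = 0
v(t) = -t
y = 0 (y = -0*(-2)*0/2 = -0*0 = -½*0 = 0)
((y - 1*(-6)) + v(-5))² = ((0 - 1*(-6)) - 1*(-5))² = ((0 + 6) + 5)² = (6 + 5)² = 11² = 121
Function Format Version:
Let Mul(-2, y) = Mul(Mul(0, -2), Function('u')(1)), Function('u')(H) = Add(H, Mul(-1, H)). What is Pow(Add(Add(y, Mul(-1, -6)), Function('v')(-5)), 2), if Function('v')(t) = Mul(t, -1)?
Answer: 121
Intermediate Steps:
Function('u')(H) = 0
Function('v')(t) = Mul(-1, t)
y = 0 (y = Mul(Rational(-1, 2), Mul(Mul(0, -2), 0)) = Mul(Rational(-1, 2), Mul(0, 0)) = Mul(Rational(-1, 2), 0) = 0)
Pow(Add(Add(y, Mul(-1, -6)), Function('v')(-5)), 2) = Pow(Add(Add(0, Mul(-1, -6)), Mul(-1, -5)), 2) = Pow(Add(Add(0, 6), 5), 2) = Pow(Add(6, 5), 2) = Pow(11, 2) = 121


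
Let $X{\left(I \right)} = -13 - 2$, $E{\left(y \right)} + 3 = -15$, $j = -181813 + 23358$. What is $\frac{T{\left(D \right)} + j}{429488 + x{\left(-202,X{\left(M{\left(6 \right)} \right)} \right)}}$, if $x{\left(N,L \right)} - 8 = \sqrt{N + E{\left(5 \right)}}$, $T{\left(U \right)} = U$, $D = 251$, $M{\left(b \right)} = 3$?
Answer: $- \frac{16986996296}{46116703559} + \frac{79102 i \sqrt{55}}{46116703559} \approx -0.36835 + 1.2721 \cdot 10^{-5} i$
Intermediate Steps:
$j = -158455$
$E{\left(y \right)} = -18$ ($E{\left(y \right)} = -3 - 15 = -18$)
$X{\left(I \right)} = -15$ ($X{\left(I \right)} = -13 - 2 = -15$)
$x{\left(N,L \right)} = 8 + \sqrt{-18 + N}$ ($x{\left(N,L \right)} = 8 + \sqrt{N - 18} = 8 + \sqrt{-18 + N}$)
$\frac{T{\left(D \right)} + j}{429488 + x{\left(-202,X{\left(M{\left(6 \right)} \right)} \right)}} = \frac{251 - 158455}{429488 + \left(8 + \sqrt{-18 - 202}\right)} = - \frac{158204}{429488 + \left(8 + \sqrt{-220}\right)} = - \frac{158204}{429488 + \left(8 + 2 i \sqrt{55}\right)} = - \frac{158204}{429496 + 2 i \sqrt{55}}$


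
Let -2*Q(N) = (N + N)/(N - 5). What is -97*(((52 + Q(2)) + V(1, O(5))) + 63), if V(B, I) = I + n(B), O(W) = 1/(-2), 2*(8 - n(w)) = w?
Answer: -35696/3 ≈ -11899.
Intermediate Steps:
Q(N) = -N/(-5 + N) (Q(N) = -(N + N)/(2*(N - 5)) = -2*N/(2*(-5 + N)) = -N/(-5 + N))
n(w) = 8 - w/2
O(W) = -½
V(B, I) = 8 + I - B/2 (V(B, I) = I + (8 - B/2) = 8 + I - B/2)
-97*(((52 + Q(2)) + V(1, O(5))) + 63) = -97*(((52 - 1*2/(-5 + 2)) + (8 - ½ - ½*1)) + 63) = -97*(((52 - 1*2/(-3)) + (8 - ½ - ½)) + 63) = -97*(((52 - 1*2*(-⅓)) + 7) + 63) = -97*(((52 + ⅔) + 7) + 63) = -97*((158/3 + 7) + 63) = -97*(179/3 + 63) = -97*368/3 = -35696/3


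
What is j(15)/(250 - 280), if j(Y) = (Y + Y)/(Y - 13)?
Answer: -½ ≈ -0.50000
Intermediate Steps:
j(Y) = 2*Y/(-13 + Y) (j(Y) = (2*Y)/(-13 + Y) = 2*Y/(-13 + Y))
j(15)/(250 - 280) = (2*15/(-13 + 15))/(250 - 280) = (2*15/2)/(-30) = (2*15*(½))*(-1/30) = 15*(-1/30) = -½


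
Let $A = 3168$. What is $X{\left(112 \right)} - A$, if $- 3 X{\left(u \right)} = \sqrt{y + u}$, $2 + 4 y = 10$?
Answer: $-3168 - \frac{\sqrt{114}}{3} \approx -3171.6$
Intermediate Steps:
$y = 2$ ($y = - \frac{1}{2} + \frac{1}{4} \cdot 10 = - \frac{1}{2} + \frac{5}{2} = 2$)
$X{\left(u \right)} = - \frac{\sqrt{2 + u}}{3}$
$X{\left(112 \right)} - A = - \frac{\sqrt{2 + 112}}{3} - 3168 = - \frac{\sqrt{114}}{3} - 3168 = -3168 - \frac{\sqrt{114}}{3}$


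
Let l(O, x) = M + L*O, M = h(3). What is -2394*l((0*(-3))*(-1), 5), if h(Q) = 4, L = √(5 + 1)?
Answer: -9576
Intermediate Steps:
L = √6 ≈ 2.4495
M = 4
l(O, x) = 4 + O*√6 (l(O, x) = 4 + √6*O = 4 + O*√6)
-2394*l((0*(-3))*(-1), 5) = -2394*(4 + ((0*(-3))*(-1))*√6) = -2394*(4 + (0*(-1))*√6) = -2394*(4 + 0*√6) = -2394*(4 + 0) = -2394*4 = -9576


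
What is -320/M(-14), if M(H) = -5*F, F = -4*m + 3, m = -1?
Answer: 64/7 ≈ 9.1429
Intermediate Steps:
F = 7 (F = -4*(-1) + 3 = 4 + 3 = 7)
M(H) = -35 (M(H) = -5*7 = -35)
-320/M(-14) = -320/(-35) = -320*(-1/35) = 64/7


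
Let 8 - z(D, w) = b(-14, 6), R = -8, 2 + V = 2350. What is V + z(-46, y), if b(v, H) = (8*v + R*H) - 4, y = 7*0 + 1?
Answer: 2520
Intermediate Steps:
V = 2348 (V = -2 + 2350 = 2348)
y = 1 (y = 0 + 1 = 1)
b(v, H) = -4 - 8*H + 8*v (b(v, H) = (8*v - 8*H) - 4 = (-8*H + 8*v) - 4 = -4 - 8*H + 8*v)
z(D, w) = 172 (z(D, w) = 8 - (-4 - 8*6 + 8*(-14)) = 8 - (-4 - 48 - 112) = 8 - 1*(-164) = 8 + 164 = 172)
V + z(-46, y) = 2348 + 172 = 2520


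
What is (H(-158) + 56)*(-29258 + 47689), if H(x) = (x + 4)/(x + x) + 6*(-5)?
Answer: 77133735/158 ≈ 4.8819e+5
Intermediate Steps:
H(x) = -30 + (4 + x)/(2*x) (H(x) = (4 + x)/((2*x)) - 30 = (4 + x)*(1/(2*x)) - 30 = (4 + x)/(2*x) - 30 = -30 + (4 + x)/(2*x))
(H(-158) + 56)*(-29258 + 47689) = ((-59/2 + 2/(-158)) + 56)*(-29258 + 47689) = ((-59/2 + 2*(-1/158)) + 56)*18431 = ((-59/2 - 1/79) + 56)*18431 = (-4663/158 + 56)*18431 = (4185/158)*18431 = 77133735/158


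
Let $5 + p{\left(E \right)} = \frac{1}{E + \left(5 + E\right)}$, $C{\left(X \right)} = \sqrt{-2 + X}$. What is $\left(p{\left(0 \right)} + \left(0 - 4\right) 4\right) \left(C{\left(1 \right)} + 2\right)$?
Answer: $- \frac{208}{5} - \frac{104 i}{5} \approx -41.6 - 20.8 i$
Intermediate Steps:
$p{\left(E \right)} = -5 + \frac{1}{5 + 2 E}$ ($p{\left(E \right)} = -5 + \frac{1}{E + \left(5 + E\right)} = -5 + \frac{1}{5 + 2 E}$)
$\left(p{\left(0 \right)} + \left(0 - 4\right) 4\right) \left(C{\left(1 \right)} + 2\right) = \left(\frac{2 \left(-12 - 0\right)}{5 + 2 \cdot 0} + \left(0 - 4\right) 4\right) \left(\sqrt{-2 + 1} + 2\right) = \left(\frac{2 \left(-12 + 0\right)}{5 + 0} - 16\right) \left(\sqrt{-1} + 2\right) = \left(2 \cdot \frac{1}{5} \left(-12\right) - 16\right) \left(i + 2\right) = \left(2 \cdot \frac{1}{5} \left(-12\right) - 16\right) \left(2 + i\right) = \left(- \frac{24}{5} - 16\right) \left(2 + i\right) = - \frac{104 \left(2 + i\right)}{5} = - \frac{208}{5} - \frac{104 i}{5}$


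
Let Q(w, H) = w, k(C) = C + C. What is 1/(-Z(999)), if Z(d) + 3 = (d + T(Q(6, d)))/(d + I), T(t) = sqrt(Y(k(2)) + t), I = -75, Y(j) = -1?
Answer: 409563/785881 + 231*sqrt(5)/785881 ≈ 0.52181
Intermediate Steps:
k(C) = 2*C
T(t) = sqrt(-1 + t)
Z(d) = -3 + (d + sqrt(5))/(-75 + d) (Z(d) = -3 + (d + sqrt(-1 + 6))/(d - 75) = -3 + (d + sqrt(5))/(-75 + d))
1/(-Z(999)) = 1/(-(225 + sqrt(5) - 2*999)/(-75 + 999)) = 1/(-(225 + sqrt(5) - 1998)/924) = 1/(-(-1773 + sqrt(5))/924) = 1/(-(-591/308 + sqrt(5)/924)) = 1/(591/308 - sqrt(5)/924)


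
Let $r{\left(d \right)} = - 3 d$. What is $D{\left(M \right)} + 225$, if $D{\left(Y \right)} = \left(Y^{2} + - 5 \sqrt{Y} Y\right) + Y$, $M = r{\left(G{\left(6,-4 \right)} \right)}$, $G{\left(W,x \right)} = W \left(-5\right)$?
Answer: $8415 - 1350 \sqrt{10} \approx 4145.9$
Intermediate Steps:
$G{\left(W,x \right)} = - 5 W$
$M = 90$ ($M = - 3 \left(\left(-5\right) 6\right) = \left(-3\right) \left(-30\right) = 90$)
$D{\left(Y \right)} = Y + Y^{2} - 5 Y^{\frac{3}{2}}$ ($D{\left(Y \right)} = \left(Y^{2} - 5 Y^{\frac{3}{2}}\right) + Y = Y + Y^{2} - 5 Y^{\frac{3}{2}}$)
$D{\left(M \right)} + 225 = \left(90 + 90^{2} - 5 \cdot 90^{\frac{3}{2}}\right) + 225 = \left(90 + 8100 - 5 \cdot 270 \sqrt{10}\right) + 225 = \left(90 + 8100 - 1350 \sqrt{10}\right) + 225 = \left(8190 - 1350 \sqrt{10}\right) + 225 = 8415 - 1350 \sqrt{10}$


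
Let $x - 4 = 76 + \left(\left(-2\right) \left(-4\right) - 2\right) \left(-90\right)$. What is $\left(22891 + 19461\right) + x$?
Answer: $41892$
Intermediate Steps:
$x = -460$ ($x = 4 + \left(76 + \left(\left(-2\right) \left(-4\right) - 2\right) \left(-90\right)\right) = 4 + \left(76 + \left(8 - 2\right) \left(-90\right)\right) = 4 + \left(76 + 6 \left(-90\right)\right) = 4 + \left(76 - 540\right) = 4 - 464 = -460$)
$\left(22891 + 19461\right) + x = \left(22891 + 19461\right) - 460 = 42352 - 460 = 41892$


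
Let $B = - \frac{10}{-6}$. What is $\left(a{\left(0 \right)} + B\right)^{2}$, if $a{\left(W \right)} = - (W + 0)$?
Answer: $\frac{25}{9} \approx 2.7778$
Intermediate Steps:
$a{\left(W \right)} = - W$
$B = \frac{5}{3}$ ($B = \left(-10\right) \left(- \frac{1}{6}\right) = \frac{5}{3} \approx 1.6667$)
$\left(a{\left(0 \right)} + B\right)^{2} = \left(\left(-1\right) 0 + \frac{5}{3}\right)^{2} = \left(0 + \frac{5}{3}\right)^{2} = \left(\frac{5}{3}\right)^{2} = \frac{25}{9}$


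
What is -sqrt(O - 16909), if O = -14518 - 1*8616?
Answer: -I*sqrt(40043) ≈ -200.11*I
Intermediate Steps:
O = -23134 (O = -14518 - 8616 = -23134)
-sqrt(O - 16909) = -sqrt(-23134 - 16909) = -sqrt(-40043) = -I*sqrt(40043)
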